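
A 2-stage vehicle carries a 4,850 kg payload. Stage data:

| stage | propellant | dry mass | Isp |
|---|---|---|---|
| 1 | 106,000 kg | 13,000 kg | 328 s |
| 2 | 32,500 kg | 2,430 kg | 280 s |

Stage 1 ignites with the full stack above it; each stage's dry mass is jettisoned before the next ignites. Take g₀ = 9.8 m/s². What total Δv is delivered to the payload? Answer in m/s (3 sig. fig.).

Ignition mass of stage 1 = 106,000+13,000 + 32,500+2,430 + 4,850 = 158,780 kg.
Stage 1: m₀ = 158,780 kg, m_f = 158,780 − 106,000 = 52,780 kg; Δv = 328×9.8×ln(3.008) = 3214.4×1.1014 ≈ 3540 m/s.
Stage 2: m₀ = 39,780 kg, m_f = 39,780 − 32,500 = 7,280 kg; Δv = 280×9.8×ln(5.464) = 2744.0×1.6982 ≈ 4660 m/s.
Total Δv = 3540 + 4660 = 8200 m/s.

Δv ≈ 8200 m/s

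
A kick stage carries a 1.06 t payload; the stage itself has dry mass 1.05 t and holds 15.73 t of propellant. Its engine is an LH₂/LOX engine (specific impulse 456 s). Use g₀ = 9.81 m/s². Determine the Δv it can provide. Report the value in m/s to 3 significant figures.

v_e = Isp · g₀ = 456 × 9.81 = 4473.4 m/s.
m₀ = payload + dry + propellant = 1.06 + 1.05 + 15.73 = 17.84 t.
m_f = payload + dry = 1.06 + 1.05 = 2.11 t.
Δv = v_e · ln(m₀/m_f) = 4473.4 × ln(8.455) = 4473.4 × 2.1348 ≈ 9549.5 m/s.

Δv ≈ 9550 m/s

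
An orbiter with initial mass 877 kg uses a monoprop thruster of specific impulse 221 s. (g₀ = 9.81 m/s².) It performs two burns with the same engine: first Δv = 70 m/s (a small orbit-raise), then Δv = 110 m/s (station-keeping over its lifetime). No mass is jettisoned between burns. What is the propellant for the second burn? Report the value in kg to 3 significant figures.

propellant for the second burn ≈ 42.0 kg

v_e = Isp · g₀ = 221 × 9.81 = 2168.0 m/s.
After the first burn: m = 877 × exp(−70/2168.0) = 877 × 0.96823 = 849.138 kg.
After the second burn: m = 849.138 × exp(−110/2168.0) = 849.138 × 0.95053 = 807.131 kg.
Second-burn propellant = 849.138 − 807.131 = 42.007 kg.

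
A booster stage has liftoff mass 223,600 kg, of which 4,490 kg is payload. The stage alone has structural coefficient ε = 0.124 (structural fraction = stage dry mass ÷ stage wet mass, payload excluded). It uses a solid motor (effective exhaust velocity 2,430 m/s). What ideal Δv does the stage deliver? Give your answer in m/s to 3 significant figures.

Stage wet mass = m₀ − payload = 223,600 − 4,490 = 219,110 kg.
Stage dry mass = ε × stage wet mass = 0.124 × 219,110 = 27,169.6 kg.
Burnout mass m_f = stage dry + payload = 27,169.6 + 4,490 = 31,659.6 kg.
Δv = v_e · ln(223,600/31,659.6) = 2430.0 × ln(7.063) = 2430.0 × 1.9548 ≈ 4750 m/s.

Δv ≈ 4750 m/s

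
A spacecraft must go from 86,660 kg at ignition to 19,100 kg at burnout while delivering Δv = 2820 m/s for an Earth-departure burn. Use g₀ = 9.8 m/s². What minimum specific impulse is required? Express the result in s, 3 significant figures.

Isp ≈ 190 s

ln(m₀/m_f) = ln(86660/19100) = ln(4.537) = 1.5123.
From the ideal rocket equation, v_e = Δv / ln(m₀/m_f) = 2820 / 1.5123 = 1864.7 m/s.
Isp = v_e / g₀ = 1864.7 / 9.8 = 190.3 s.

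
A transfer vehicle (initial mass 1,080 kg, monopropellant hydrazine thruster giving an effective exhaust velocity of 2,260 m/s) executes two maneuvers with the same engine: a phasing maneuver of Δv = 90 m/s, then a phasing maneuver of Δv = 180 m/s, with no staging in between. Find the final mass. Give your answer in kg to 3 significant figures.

After the first burn: m = 1080 × exp(−90/2260.0) = 1080 × 0.96096 = 1,037.84 kg.
After the second burn: m = 1,037.84 × exp(−180/2260.0) = 1,037.84 × 0.92344 = 958.383 kg.

final mass ≈ 958 kg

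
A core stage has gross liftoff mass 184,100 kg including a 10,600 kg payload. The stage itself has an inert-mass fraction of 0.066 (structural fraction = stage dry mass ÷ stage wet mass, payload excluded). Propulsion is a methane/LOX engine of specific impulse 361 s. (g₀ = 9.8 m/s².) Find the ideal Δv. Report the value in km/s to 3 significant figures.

Stage wet mass = m₀ − payload = 184,100 − 10,600 = 173,500 kg.
Stage dry mass = ε × stage wet mass = 0.066 × 173,500 = 11,451 kg.
Burnout mass m_f = stage dry + payload = 11,451 + 10,600 = 22,051 kg.
v_e = Isp · g₀ = 361 × 9.8 = 3537.8 m/s.
Rocket equation: Δv = v_e · ln(184,100/22,051) = 3537.8 × ln(8.349) = 3537.8 × 2.1221 ≈ 7508 m/s.

Δv ≈ 7.51 km/s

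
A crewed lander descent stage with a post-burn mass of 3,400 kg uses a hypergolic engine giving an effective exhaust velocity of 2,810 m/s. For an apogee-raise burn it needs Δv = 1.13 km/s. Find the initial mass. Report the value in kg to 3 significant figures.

initial mass ≈ 5080 kg

From the ideal rocket equation, m₀/m_f = exp(Δv / v_e) = exp(1130 / 2810.0) = exp(0.4021) = 1.4950.
m₀ = m_f × 1.4950 = 3,400 × 1.4950 = 5,083 kg.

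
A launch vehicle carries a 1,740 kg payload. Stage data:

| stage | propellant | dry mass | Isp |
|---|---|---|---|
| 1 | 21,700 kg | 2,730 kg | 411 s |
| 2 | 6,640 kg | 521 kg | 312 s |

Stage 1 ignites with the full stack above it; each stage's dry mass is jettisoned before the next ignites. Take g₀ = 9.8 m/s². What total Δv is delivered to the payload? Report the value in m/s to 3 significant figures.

Δv ≈ 8430 m/s

Ignition mass of stage 1 = 21,700+2,730 + 6,640+521 + 1,740 = 33,331 kg.
Stage 1: m₀ = 33,331 kg, m_f = 33,331 − 21,700 = 11,631 kg; Δv = 411×9.8×ln(2.866) = 4027.8×1.0528 ≈ 4241 m/s.
Stage 2: m₀ = 8,901 kg, m_f = 8,901 − 6,640 = 2,261 kg; Δv = 312×9.8×ln(3.937) = 3057.6×1.3704 ≈ 4190 m/s.
Total Δv = 4241 + 4190 = 8431 m/s.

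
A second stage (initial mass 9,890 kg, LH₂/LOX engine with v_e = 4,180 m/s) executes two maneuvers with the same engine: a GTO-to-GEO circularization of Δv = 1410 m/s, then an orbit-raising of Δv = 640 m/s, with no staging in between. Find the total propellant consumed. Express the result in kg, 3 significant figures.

After the first burn: m = 9890 × exp(−1410/4180.0) = 9890 × 0.71368 = 7,058.3 kg.
After the second burn: m = 7,058.3 × exp(−640/4180.0) = 7,058.3 × 0.85804 = 6,056.3 kg.
Total propellant = m₀ − m_final = 9890 − 6,056.3 = 3,833.7 kg.

total propellant consumed ≈ 3830 kg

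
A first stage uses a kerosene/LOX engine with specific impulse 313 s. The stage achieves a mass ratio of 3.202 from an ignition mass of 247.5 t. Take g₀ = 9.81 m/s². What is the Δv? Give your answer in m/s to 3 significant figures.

Δv ≈ 3570 m/s

v_e = Isp · g₀ = 313 × 9.81 = 3070.5 m/s.
By the Tsiolkovsky rocket equation, Δv = v_e · ln(3.202) = 3070.5 × 1.1638 ≈ 3573.4 m/s.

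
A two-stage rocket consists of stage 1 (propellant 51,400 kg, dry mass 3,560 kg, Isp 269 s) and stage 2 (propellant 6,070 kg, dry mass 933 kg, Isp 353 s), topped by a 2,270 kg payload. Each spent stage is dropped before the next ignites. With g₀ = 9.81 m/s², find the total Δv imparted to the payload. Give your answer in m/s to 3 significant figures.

Δv ≈ 7930 m/s

Ignition mass of stage 1 = 51,400+3,560 + 6,070+933 + 2,270 = 64,233 kg.
Stage 1: m₀ = 64,233 kg, m_f = 64,233 − 51,400 = 12,833 kg; Δv = 269×9.81×ln(5.005) = 2638.9×1.6105 ≈ 4250 m/s.
Stage 2: m₀ = 9,273 kg, m_f = 9,273 − 6,070 = 3,203 kg; Δv = 353×9.81×ln(2.895) = 3462.9×1.0630 ≈ 3681 m/s.
Total Δv = 4250 + 3681 = 7931 m/s.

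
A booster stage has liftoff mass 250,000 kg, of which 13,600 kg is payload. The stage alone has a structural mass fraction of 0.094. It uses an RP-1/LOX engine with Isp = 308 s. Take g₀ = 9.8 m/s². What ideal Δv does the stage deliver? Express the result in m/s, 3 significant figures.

Stage wet mass = m₀ − payload = 250,000 − 13,600 = 236,400 kg.
Stage dry mass = ε × stage wet mass = 0.094 × 236,400 = 22,221.6 kg.
Burnout mass m_f = stage dry + payload = 22,221.6 + 13,600 = 35,821.6 kg.
v_e = Isp · g₀ = 308 × 9.8 = 3018.4 m/s.
Using Δv = v_e ln(m₀/m_f): Δv = v_e · ln(250,000/35,821.6) = 3018.4 × ln(6.979) = 3018.4 × 1.9429 ≈ 5864 m/s.

Δv ≈ 5860 m/s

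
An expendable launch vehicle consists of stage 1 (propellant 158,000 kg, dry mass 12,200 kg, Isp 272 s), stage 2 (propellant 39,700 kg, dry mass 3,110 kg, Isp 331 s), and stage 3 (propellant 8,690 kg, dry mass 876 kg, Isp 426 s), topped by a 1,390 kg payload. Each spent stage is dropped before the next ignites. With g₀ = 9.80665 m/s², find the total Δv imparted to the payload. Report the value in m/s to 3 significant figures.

Ignition mass of stage 1 = 158,000+12,200 + 39,700+3,110 + 8,690+876 + 1,390 = 223,966 kg.
Stage 1: m₀ = 223,966 kg, m_f = 223,966 − 158,000 = 65,966 kg; Δv = 272×9.80665×ln(3.395) = 2667.4×1.2224 ≈ 3261 m/s.
Stage 2: m₀ = 53,766 kg, m_f = 53,766 − 39,700 = 14,066 kg; Δv = 331×9.80665×ln(3.822) = 3246.0×1.3409 ≈ 4353 m/s.
Stage 3: m₀ = 10,956 kg, m_f = 10,956 − 8,690 = 2,266 kg; Δv = 426×9.80665×ln(4.835) = 4177.6×1.5759 ≈ 6583 m/s.
Total Δv = 3261 + 4353 + 6583 = 14197 m/s.

Δv ≈ 14200 m/s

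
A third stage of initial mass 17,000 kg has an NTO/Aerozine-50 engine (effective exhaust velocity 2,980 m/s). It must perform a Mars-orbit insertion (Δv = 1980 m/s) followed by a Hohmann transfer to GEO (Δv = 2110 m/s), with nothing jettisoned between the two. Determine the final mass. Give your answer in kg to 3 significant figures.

After the first burn: m = 17000 × exp(−1980/2980.0) = 17000 × 0.51457 = 8,747.69 kg.
After the second burn: m = 8,747.69 × exp(−2110/2980.0) = 8,747.69 × 0.49260 = 4,309.11 kg.

final mass ≈ 4310 kg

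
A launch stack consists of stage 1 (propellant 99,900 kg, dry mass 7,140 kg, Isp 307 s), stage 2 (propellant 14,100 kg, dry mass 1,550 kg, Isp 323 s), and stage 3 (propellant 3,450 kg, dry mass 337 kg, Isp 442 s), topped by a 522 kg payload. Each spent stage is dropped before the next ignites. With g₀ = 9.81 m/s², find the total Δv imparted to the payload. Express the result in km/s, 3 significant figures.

Δv ≈ 15.5 km/s

Ignition mass of stage 1 = 99,900+7,140 + 14,100+1,550 + 3,450+337 + 522 = 126,999 kg.
Stage 1: m₀ = 126,999 kg, m_f = 126,999 − 99,900 = 27,099 kg; Δv = 307×9.81×ln(4.686) = 3011.7×1.5447 ≈ 4652 m/s.
Stage 2: m₀ = 19,959 kg, m_f = 19,959 − 14,100 = 5,859 kg; Δv = 323×9.81×ln(3.407) = 3168.6×1.2257 ≈ 3884 m/s.
Stage 3: m₀ = 4,309 kg, m_f = 4,309 − 3,450 = 859 kg; Δv = 442×9.81×ln(5.016) = 4336.0×1.6127 ≈ 6993 m/s.
Total Δv = 4652 + 3884 + 6993 = 15529 m/s.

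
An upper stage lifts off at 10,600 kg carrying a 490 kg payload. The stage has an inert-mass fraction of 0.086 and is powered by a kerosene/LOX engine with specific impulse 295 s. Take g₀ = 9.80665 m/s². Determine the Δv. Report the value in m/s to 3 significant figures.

Δv ≈ 5940 m/s

Stage wet mass = m₀ − payload = 10,600 − 490 = 10,110 kg.
Stage dry mass = ε × stage wet mass = 0.086 × 10,110 = 869.46 kg.
Burnout mass m_f = stage dry + payload = 869.46 + 490 = 1,359.46 kg.
v_e = Isp · g₀ = 295 × 9.80665 = 2893.0 m/s.
Δv = v_e · ln(10,600/1,359.46) = 2893.0 × ln(7.797) = 2893.0 × 2.0538 ≈ 5941 m/s.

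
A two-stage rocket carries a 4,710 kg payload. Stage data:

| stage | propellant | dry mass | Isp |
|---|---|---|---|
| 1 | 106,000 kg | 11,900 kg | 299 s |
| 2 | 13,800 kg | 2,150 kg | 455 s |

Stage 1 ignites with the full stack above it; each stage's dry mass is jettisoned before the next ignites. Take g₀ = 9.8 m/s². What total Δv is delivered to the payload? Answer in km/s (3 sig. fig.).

Ignition mass of stage 1 = 106,000+11,900 + 13,800+2,150 + 4,710 = 138,560 kg.
Stage 1: m₀ = 138,560 kg, m_f = 138,560 − 106,000 = 32,560 kg; Δv = 299×9.8×ln(4.256) = 2930.2×1.4482 ≈ 4244 m/s.
Stage 2: m₀ = 20,660 kg, m_f = 20,660 − 13,800 = 6,860 kg; Δv = 455×9.8×ln(3.012) = 4459.0×1.1025 ≈ 4916 m/s.
Total Δv = 4244 + 4916 = 9160 m/s.

Δv ≈ 9.16 km/s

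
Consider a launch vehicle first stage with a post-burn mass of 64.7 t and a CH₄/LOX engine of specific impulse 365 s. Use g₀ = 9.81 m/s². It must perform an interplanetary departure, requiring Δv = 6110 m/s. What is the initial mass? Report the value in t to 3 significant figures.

v_e = Isp · g₀ = 365 × 9.81 = 3580.7 m/s.
Using Δv = v_e ln(m₀/m_f): m₀/m_f = exp(Δv / v_e) = exp(6110 / 3580.7) = exp(1.7064) = 5.5091.
m₀ = m_f × 5.5091 = 64.7 × 5.5091 = 356.439 t.

initial mass ≈ 356 t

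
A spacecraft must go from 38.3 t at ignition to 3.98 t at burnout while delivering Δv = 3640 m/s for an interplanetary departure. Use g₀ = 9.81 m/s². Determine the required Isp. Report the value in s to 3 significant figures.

Isp ≈ 164 s

ln(m₀/m_f) = ln(38300/3980) = ln(9.623) = 2.2642.
Rocket equation: v_e = Δv / ln(m₀/m_f) = 3640 / 2.2642 = 1607.7 m/s.
Isp = v_e / g₀ = 1607.7 / 9.81 = 163.9 s.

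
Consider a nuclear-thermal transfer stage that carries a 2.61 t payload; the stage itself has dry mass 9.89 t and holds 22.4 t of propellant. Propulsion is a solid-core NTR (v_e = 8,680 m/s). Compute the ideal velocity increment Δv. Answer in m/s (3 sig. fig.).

Δv ≈ 8910 m/s

m₀ = payload + dry + propellant = 2.61 + 9.89 + 22.4 = 34.9 t.
m_f = payload + dry = 2.61 + 9.89 = 12.5 t.
Using Δv = v_e ln(m₀/m_f): Δv = v_e · ln(m₀/m_f) = 8680.0 × ln(2.792) = 8680.0 × 1.0268 ≈ 8912.3 m/s.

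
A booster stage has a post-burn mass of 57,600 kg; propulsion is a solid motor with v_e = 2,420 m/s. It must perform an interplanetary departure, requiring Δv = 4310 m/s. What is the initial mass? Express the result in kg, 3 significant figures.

By the Tsiolkovsky rocket equation, m₀/m_f = exp(Δv / v_e) = exp(4310 / 2420.0) = exp(1.7810) = 5.9357.
m₀ = m_f × 5.9357 = 57,600 × 5.9357 = 341,896 kg.

initial mass ≈ 342000 kg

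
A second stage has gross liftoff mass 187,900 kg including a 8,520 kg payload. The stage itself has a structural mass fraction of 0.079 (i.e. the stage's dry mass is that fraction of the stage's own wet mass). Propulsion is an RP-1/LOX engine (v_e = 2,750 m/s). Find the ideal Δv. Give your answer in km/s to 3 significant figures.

Δv ≈ 5.81 km/s

Stage wet mass = m₀ − payload = 187,900 − 8,520 = 179,380 kg.
Stage dry mass = ε × stage wet mass = 0.079 × 179,380 = 14,171 kg.
Burnout mass m_f = stage dry + payload = 14,171 + 8,520 = 22,691 kg.
From the ideal rocket equation, Δv = v_e · ln(187,900/22,691) = 2750.0 × ln(8.281) = 2750.0 × 2.1139 ≈ 5813 m/s.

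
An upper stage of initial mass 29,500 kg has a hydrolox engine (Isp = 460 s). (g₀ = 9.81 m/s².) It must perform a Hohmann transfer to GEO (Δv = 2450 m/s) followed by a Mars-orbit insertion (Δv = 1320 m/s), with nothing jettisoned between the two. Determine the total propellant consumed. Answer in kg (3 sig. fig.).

v_e = Isp · g₀ = 460 × 9.81 = 4512.6 m/s.
After the first burn: m = 29500 × exp(−2450/4512.6) = 29500 × 0.58105 = 17,141 kg.
After the second burn: m = 17,141 × exp(−1320/4512.6) = 17,141 × 0.74638 = 12,793.7 kg.
Total propellant = m₀ − m_final = 29500 − 12,793.7 = 16,706.3 kg.

total propellant consumed ≈ 16700 kg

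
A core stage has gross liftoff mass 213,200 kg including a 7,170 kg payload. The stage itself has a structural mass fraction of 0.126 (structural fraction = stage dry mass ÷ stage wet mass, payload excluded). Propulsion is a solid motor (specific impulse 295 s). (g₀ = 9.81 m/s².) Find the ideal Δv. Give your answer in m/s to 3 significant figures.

Stage wet mass = m₀ − payload = 213,200 − 7,170 = 206,030 kg.
Stage dry mass = ε × stage wet mass = 0.126 × 206,030 = 25,959.8 kg.
Burnout mass m_f = stage dry + payload = 25,959.8 + 7,170 = 33,129.8 kg.
v_e = Isp · g₀ = 295 × 9.81 = 2894.0 m/s.
Rocket equation: Δv = v_e · ln(213,200/33,129.8) = 2894.0 × ln(6.435) = 2894.0 × 1.8618 ≈ 5388 m/s.

Δv ≈ 5390 m/s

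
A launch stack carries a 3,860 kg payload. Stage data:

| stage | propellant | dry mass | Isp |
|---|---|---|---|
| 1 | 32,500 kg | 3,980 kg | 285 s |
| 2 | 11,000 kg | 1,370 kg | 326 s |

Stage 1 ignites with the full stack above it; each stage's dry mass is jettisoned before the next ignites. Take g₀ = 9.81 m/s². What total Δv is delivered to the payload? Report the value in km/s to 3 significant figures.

Ignition mass of stage 1 = 32,500+3,980 + 11,000+1,370 + 3,860 = 52,710 kg.
Stage 1: m₀ = 52,710 kg, m_f = 52,710 − 32,500 = 20,210 kg; Δv = 285×9.81×ln(2.608) = 2795.9×0.9586 ≈ 2680 m/s.
Stage 2: m₀ = 16,230 kg, m_f = 16,230 − 11,000 = 5,230 kg; Δv = 326×9.81×ln(3.103) = 3198.1×1.1325 ≈ 3622 m/s.
Total Δv = 2680 + 3622 = 6302 m/s.

Δv ≈ 6.30 km/s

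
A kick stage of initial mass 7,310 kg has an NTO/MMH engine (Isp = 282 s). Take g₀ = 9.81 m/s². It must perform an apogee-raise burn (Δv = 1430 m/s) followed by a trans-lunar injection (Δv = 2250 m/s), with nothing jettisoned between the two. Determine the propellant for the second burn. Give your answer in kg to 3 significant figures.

v_e = Isp · g₀ = 282 × 9.81 = 2766.4 m/s.
After the first burn: m = 7310 × exp(−1430/2766.4) = 7310 × 0.59636 = 4,359.39 kg.
After the second burn: m = 4,359.39 × exp(−2250/2766.4) = 4,359.39 × 0.44338 = 1,932.87 kg.
Second-burn propellant = 4,359.39 − 1,932.87 = 2,426.52 kg.

propellant for the second burn ≈ 2430 kg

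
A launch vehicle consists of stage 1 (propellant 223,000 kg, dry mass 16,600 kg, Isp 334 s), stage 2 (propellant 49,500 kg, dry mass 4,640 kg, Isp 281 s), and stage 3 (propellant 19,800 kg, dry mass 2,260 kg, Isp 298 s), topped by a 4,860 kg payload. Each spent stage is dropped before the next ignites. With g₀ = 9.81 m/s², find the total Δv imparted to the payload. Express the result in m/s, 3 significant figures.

Δv ≈ 10400 m/s

Ignition mass of stage 1 = 223,000+16,600 + 49,500+4,640 + 19,800+2,260 + 4,860 = 320,660 kg.
Stage 1: m₀ = 320,660 kg, m_f = 320,660 − 223,000 = 97,660 kg; Δv = 334×9.81×ln(3.283) = 3276.5×1.1889 ≈ 3895 m/s.
Stage 2: m₀ = 81,060 kg, m_f = 81,060 − 49,500 = 31,560 kg; Δv = 281×9.81×ln(2.568) = 2756.6×0.9433 ≈ 2600 m/s.
Stage 3: m₀ = 26,920 kg, m_f = 26,920 − 19,800 = 7,120 kg; Δv = 298×9.81×ln(3.781) = 2923.4×1.3300 ≈ 3888 m/s.
Total Δv = 3895 + 2600 + 3888 = 10383 m/s.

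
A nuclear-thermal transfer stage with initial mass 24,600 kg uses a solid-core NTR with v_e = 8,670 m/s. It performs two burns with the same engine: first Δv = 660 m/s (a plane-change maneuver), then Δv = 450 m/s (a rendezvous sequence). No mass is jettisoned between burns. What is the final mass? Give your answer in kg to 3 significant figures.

final mass ≈ 21600 kg

After the first burn: m = 24600 × exp(−660/8670.0) = 24600 × 0.92670 = 22,796.8 kg.
After the second burn: m = 22,796.8 × exp(−450/8670.0) = 22,796.8 × 0.94942 = 21,643.7 kg.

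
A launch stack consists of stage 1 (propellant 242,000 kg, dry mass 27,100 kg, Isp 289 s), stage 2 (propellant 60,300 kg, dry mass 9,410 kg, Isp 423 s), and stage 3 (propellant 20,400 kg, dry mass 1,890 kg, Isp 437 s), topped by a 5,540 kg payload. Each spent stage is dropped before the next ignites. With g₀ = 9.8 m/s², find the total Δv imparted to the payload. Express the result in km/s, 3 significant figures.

Δv ≈ 12.7 km/s

Ignition mass of stage 1 = 242,000+27,100 + 60,300+9,410 + 20,400+1,890 + 5,540 = 366,640 kg.
Stage 1: m₀ = 366,640 kg, m_f = 366,640 − 242,000 = 124,640 kg; Δv = 289×9.8×ln(2.942) = 2832.2×1.0790 ≈ 3056 m/s.
Stage 2: m₀ = 97,540 kg, m_f = 97,540 − 60,300 = 37,240 kg; Δv = 423×9.8×ln(2.619) = 4145.4×0.9629 ≈ 3992 m/s.
Stage 3: m₀ = 27,830 kg, m_f = 27,830 − 20,400 = 7,430 kg; Δv = 437×9.8×ln(3.746) = 4282.6×1.3206 ≈ 5656 m/s.
Total Δv = 3056 + 3992 + 5656 = 12704 m/s.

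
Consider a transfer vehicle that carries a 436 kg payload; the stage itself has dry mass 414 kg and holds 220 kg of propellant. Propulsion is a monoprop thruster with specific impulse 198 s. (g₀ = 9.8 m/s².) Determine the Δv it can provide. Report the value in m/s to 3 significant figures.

Δv ≈ 447 m/s

v_e = Isp · g₀ = 198 × 9.8 = 1940.4 m/s.
m₀ = payload + dry + propellant = 436 + 414 + 220 = 1,070 kg.
m_f = payload + dry = 436 + 414 = 850 kg.
Δv = v_e · ln(m₀/m_f) = 1940.4 × ln(1.259) = 1940.4 × 0.2302 ≈ 446.6 m/s.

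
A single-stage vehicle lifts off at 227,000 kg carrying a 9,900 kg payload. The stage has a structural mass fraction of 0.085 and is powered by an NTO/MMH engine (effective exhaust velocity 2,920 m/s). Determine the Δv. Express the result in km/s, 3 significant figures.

Stage wet mass = m₀ − payload = 227,000 − 9,900 = 217,100 kg.
Stage dry mass = ε × stage wet mass = 0.085 × 217,100 = 18,453.5 kg.
Burnout mass m_f = stage dry + payload = 18,453.5 + 9,900 = 28,353.5 kg.
From the ideal rocket equation, Δv = v_e · ln(227,000/28,353.5) = 2920.0 × ln(8.006) = 2920.0 × 2.0802 ≈ 6074 m/s.

Δv ≈ 6.07 km/s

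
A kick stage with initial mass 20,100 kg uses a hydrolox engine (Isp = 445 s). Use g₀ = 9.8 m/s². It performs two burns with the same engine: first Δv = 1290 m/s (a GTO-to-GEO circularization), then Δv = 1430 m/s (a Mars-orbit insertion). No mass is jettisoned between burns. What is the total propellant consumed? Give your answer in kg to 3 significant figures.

v_e = Isp · g₀ = 445 × 9.8 = 4361.0 m/s.
After the first burn: m = 20100 × exp(−1290/4361.0) = 20100 × 0.74393 = 14,953 kg.
After the second burn: m = 14,953 × exp(−1430/4361.0) = 14,953 × 0.72043 = 10,772.6 kg.
Total propellant = m₀ − m_final = 20100 − 10,772.6 = 9,327.4 kg.

total propellant consumed ≈ 9330 kg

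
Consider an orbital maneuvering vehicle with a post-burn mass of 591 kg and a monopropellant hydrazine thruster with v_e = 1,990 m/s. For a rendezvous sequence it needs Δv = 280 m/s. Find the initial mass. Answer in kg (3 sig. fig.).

m₀/m_f = exp(Δv / v_e) = exp(280 / 1990.0) = exp(0.1407) = 1.1511.
m₀ = m_f × 1.1511 = 591 × 1.1511 = 680.3 kg.

initial mass ≈ 680 kg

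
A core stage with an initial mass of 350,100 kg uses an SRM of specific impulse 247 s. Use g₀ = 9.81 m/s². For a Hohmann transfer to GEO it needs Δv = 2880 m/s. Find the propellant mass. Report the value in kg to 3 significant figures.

propellant mass ≈ 243000 kg

v_e = Isp · g₀ = 247 × 9.81 = 2423.1 m/s.
m₀/m_f = exp(Δv / v_e) = exp(2880 / 2423.1) = exp(1.1886) = 3.2824.
m_f = 350,100 / 3.2824 = 106,660 kg, so propellant = m₀ − m_f = 350,100 − 106,660 = 243,440 kg.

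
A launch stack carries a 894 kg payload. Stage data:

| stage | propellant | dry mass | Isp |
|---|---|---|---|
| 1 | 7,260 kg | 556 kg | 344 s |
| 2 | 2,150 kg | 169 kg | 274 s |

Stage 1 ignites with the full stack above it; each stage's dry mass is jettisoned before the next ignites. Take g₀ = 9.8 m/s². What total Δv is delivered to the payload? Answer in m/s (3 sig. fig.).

Δv ≈ 6590 m/s

Ignition mass of stage 1 = 7,260+556 + 2,150+169 + 894 = 11,029 kg.
Stage 1: m₀ = 11,029 kg, m_f = 11,029 − 7,260 = 3,769 kg; Δv = 344×9.8×ln(2.926) = 3371.2×1.0737 ≈ 3620 m/s.
Stage 2: m₀ = 3,213 kg, m_f = 3,213 − 2,150 = 1,063 kg; Δv = 274×9.8×ln(3.023) = 2685.2×1.1061 ≈ 2970 m/s.
Total Δv = 3620 + 2970 = 6590 m/s.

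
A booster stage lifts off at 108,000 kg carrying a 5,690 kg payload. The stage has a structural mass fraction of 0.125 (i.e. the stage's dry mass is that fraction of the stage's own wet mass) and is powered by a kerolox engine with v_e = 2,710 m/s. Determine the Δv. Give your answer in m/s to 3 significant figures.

Stage wet mass = m₀ − payload = 108,000 − 5,690 = 102,310 kg.
Stage dry mass = ε × stage wet mass = 0.125 × 102,310 = 12,788.8 kg.
Burnout mass m_f = stage dry + payload = 12,788.8 + 5,690 = 18,478.8 kg.
Rocket equation: Δv = v_e · ln(108,000/18,478.8) = 2710.0 × ln(5.845) = 2710.0 × 1.7655 ≈ 4785 m/s.

Δv ≈ 4780 m/s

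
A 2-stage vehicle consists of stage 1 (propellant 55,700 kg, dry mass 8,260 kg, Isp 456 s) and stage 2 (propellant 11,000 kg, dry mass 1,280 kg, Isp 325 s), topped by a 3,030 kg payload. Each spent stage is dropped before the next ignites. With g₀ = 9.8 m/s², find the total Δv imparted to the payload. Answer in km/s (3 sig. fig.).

Δv ≈ 9.46 km/s

Ignition mass of stage 1 = 55,700+8,260 + 11,000+1,280 + 3,030 = 79,270 kg.
Stage 1: m₀ = 79,270 kg, m_f = 79,270 − 55,700 = 23,570 kg; Δv = 456×9.8×ln(3.363) = 4468.8×1.2129 ≈ 5420 m/s.
Stage 2: m₀ = 15,310 kg, m_f = 15,310 − 11,000 = 4,310 kg; Δv = 325×9.8×ln(3.552) = 3185.0×1.2676 ≈ 4037 m/s.
Total Δv = 5420 + 4037 = 9457 m/s.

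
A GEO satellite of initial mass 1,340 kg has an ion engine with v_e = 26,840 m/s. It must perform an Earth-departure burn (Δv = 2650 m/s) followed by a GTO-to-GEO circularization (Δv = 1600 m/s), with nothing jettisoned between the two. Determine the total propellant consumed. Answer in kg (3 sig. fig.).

total propellant consumed ≈ 196 kg

After the first burn: m = 1340 × exp(−2650/26840.0) = 1340 × 0.90598 = 1,214.01 kg.
After the second burn: m = 1,214.01 × exp(−1600/26840.0) = 1,214.01 × 0.94213 = 1,143.76 kg.
Total propellant = m₀ − m_final = 1340 − 1,143.76 = 196.24 kg.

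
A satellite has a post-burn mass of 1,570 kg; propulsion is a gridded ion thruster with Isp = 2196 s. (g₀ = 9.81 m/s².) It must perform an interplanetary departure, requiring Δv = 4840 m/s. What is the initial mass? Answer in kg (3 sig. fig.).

initial mass ≈ 1970 kg

v_e = Isp · g₀ = 2196 × 9.81 = 21542.8 m/s.
m₀/m_f = exp(Δv / v_e) = exp(4840 / 21542.8) = exp(0.2247) = 1.2519.
m₀ = m_f × 1.2519 = 1,570 × 1.2519 = 1,965.48 kg.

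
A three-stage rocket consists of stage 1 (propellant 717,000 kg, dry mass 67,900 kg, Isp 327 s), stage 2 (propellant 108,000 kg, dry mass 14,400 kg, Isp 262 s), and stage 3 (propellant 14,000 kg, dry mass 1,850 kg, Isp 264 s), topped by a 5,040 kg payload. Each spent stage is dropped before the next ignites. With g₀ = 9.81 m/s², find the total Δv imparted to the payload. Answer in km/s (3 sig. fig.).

Δv ≈ 11.2 km/s

Ignition mass of stage 1 = 717,000+67,900 + 108,000+14,400 + 14,000+1,850 + 5,040 = 928,190 kg.
Stage 1: m₀ = 928,190 kg, m_f = 928,190 − 717,000 = 211,190 kg; Δv = 327×9.81×ln(4.395) = 3207.9×1.4805 ≈ 4749 m/s.
Stage 2: m₀ = 143,290 kg, m_f = 143,290 − 108,000 = 35,290 kg; Δv = 262×9.81×ln(4.06) = 2570.2×1.4013 ≈ 3602 m/s.
Stage 3: m₀ = 20,890 kg, m_f = 20,890 − 14,000 = 6,890 kg; Δv = 264×9.81×ln(3.032) = 2589.8×1.1092 ≈ 2873 m/s.
Total Δv = 4749 + 3602 + 2873 = 11224 m/s.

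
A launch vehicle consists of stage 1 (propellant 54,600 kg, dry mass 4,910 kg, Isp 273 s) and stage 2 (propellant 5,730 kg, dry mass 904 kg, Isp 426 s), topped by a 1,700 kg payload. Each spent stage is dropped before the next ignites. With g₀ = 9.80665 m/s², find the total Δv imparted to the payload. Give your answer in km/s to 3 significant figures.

Ignition mass of stage 1 = 54,600+4,910 + 5,730+904 + 1,700 = 67,844 kg.
Stage 1: m₀ = 67,844 kg, m_f = 67,844 − 54,600 = 13,244 kg; Δv = 273×9.80665×ln(5.123) = 2677.2×1.6337 ≈ 4374 m/s.
Stage 2: m₀ = 8,334 kg, m_f = 8,334 − 5,730 = 2,604 kg; Δv = 426×9.80665×ln(3.2) = 4177.6×1.1633 ≈ 4860 m/s.
Total Δv = 4374 + 4860 = 9234 m/s.

Δv ≈ 9.23 km/s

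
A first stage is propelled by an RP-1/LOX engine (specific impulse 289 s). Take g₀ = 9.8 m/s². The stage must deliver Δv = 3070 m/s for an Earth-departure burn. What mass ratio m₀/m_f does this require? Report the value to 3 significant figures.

v_e = Isp · g₀ = 289 × 9.8 = 2832.2 m/s.
By the Tsiolkovsky rocket equation, m₀/m_f = exp(Δv / v_e) = exp(3070 / 2832.2) = exp(1.0840) = 2.9564.

mass ratio ≈ 2.96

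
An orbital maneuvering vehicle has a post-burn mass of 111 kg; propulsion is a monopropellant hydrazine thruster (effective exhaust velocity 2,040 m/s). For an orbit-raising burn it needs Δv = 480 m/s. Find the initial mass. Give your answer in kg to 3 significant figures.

initial mass ≈ 140 kg

From the ideal rocket equation, m₀/m_f = exp(Δv / v_e) = exp(480 / 2040.0) = exp(0.2353) = 1.2653.
m₀ = m_f × 1.2653 = 111 × 1.2653 = 140.448 kg.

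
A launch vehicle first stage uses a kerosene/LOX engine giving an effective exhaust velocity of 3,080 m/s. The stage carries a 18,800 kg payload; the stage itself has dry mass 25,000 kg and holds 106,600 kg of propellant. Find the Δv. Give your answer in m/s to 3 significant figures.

m₀ = payload + dry + propellant = 18,800 + 25,000 + 106,600 = 150,400 kg.
m_f = payload + dry = 18,800 + 25,000 = 43,800 kg.
From the ideal rocket equation, Δv = v_e · ln(m₀/m_f) = 3080.0 × ln(3.434) = 3080.0 × 1.2337 ≈ 3799.7 m/s.

Δv ≈ 3800 m/s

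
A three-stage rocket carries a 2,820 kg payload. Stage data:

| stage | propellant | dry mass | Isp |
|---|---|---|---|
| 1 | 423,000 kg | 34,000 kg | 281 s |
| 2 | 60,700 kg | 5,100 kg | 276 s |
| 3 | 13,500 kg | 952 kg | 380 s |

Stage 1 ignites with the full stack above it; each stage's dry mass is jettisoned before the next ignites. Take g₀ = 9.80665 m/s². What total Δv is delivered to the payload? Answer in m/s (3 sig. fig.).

Δv ≈ 13400 m/s

Ignition mass of stage 1 = 423,000+34,000 + 60,700+5,100 + 13,500+952 + 2,820 = 540,072 kg.
Stage 1: m₀ = 540,072 kg, m_f = 540,072 − 423,000 = 117,072 kg; Δv = 281×9.80665×ln(4.613) = 2755.7×1.5289 ≈ 4213 m/s.
Stage 2: m₀ = 83,072 kg, m_f = 83,072 − 60,700 = 22,372 kg; Δv = 276×9.80665×ln(3.713) = 2706.6×1.3119 ≈ 3551 m/s.
Stage 3: m₀ = 17,272 kg, m_f = 17,272 − 13,500 = 3,772 kg; Δv = 380×9.80665×ln(4.579) = 3726.5×1.5215 ≈ 5670 m/s.
Total Δv = 4213 + 3551 + 5670 = 13434 m/s.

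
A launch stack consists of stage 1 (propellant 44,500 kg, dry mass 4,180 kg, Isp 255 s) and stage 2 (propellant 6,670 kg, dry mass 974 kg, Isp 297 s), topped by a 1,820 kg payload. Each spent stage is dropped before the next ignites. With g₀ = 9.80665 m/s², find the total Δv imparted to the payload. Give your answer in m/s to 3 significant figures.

Ignition mass of stage 1 = 44,500+4,180 + 6,670+974 + 1,820 = 58,144 kg.
Stage 1: m₀ = 58,144 kg, m_f = 58,144 − 44,500 = 13,644 kg; Δv = 255×9.80665×ln(4.262) = 2500.7×1.4496 ≈ 3625 m/s.
Stage 2: m₀ = 9,464 kg, m_f = 9,464 − 6,670 = 2,794 kg; Δv = 297×9.80665×ln(3.387) = 2912.6×1.2200 ≈ 3553 m/s.
Total Δv = 3625 + 3553 = 7178 m/s.

Δv ≈ 7180 m/s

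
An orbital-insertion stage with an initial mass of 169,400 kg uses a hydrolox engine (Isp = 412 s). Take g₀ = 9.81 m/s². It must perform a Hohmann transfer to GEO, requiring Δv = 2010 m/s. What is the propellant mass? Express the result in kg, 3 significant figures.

propellant mass ≈ 66400 kg

v_e = Isp · g₀ = 412 × 9.81 = 4041.7 m/s.
m₀/m_f = exp(Δv / v_e) = exp(2010 / 4041.7) = exp(0.4973) = 1.6443.
m_f = 169,400 / 1.6443 = 103,023 kg, so propellant = m₀ − m_f = 169,400 − 103,023 = 66,377 kg.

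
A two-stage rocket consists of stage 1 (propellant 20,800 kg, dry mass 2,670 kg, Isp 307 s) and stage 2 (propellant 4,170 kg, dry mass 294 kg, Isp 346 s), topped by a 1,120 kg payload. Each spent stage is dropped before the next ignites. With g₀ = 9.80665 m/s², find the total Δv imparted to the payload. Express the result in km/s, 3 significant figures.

Ignition mass of stage 1 = 20,800+2,670 + 4,170+294 + 1,120 = 29,054 kg.
Stage 1: m₀ = 29,054 kg, m_f = 29,054 − 20,800 = 8,254 kg; Δv = 307×9.80665×ln(3.52) = 3010.6×1.2585 ≈ 3789 m/s.
Stage 2: m₀ = 5,584 kg, m_f = 5,584 − 4,170 = 1,414 kg; Δv = 346×9.80665×ln(3.949) = 3393.1×1.3735 ≈ 4660 m/s.
Total Δv = 3789 + 4660 = 8449 m/s.

Δv ≈ 8.45 km/s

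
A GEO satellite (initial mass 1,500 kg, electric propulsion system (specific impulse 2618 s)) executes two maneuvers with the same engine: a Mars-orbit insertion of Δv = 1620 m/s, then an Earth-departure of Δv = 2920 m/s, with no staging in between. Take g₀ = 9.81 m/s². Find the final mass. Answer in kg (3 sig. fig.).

final mass ≈ 1260 kg

v_e = Isp · g₀ = 2618 × 9.81 = 25682.6 m/s.
After the first burn: m = 1500 × exp(−1620/25682.6) = 1500 × 0.93887 = 1,408.31 kg.
After the second burn: m = 1,408.31 × exp(−2920/25682.6) = 1,408.31 × 0.89253 = 1,256.96 kg.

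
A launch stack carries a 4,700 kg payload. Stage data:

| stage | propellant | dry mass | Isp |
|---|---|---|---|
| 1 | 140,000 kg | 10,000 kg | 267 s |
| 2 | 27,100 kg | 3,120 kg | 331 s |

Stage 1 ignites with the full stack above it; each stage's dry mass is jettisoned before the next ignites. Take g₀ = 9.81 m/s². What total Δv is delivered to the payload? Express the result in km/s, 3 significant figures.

Δv ≈ 8.57 km/s

Ignition mass of stage 1 = 140,000+10,000 + 27,100+3,120 + 4,700 = 184,920 kg.
Stage 1: m₀ = 184,920 kg, m_f = 184,920 − 140,000 = 44,920 kg; Δv = 267×9.81×ln(4.117) = 2619.3×1.4150 ≈ 3706 m/s.
Stage 2: m₀ = 34,920 kg, m_f = 34,920 − 27,100 = 7,820 kg; Δv = 331×9.81×ln(4.465) = 3247.1×1.4964 ≈ 4859 m/s.
Total Δv = 3706 + 4859 = 8565 m/s.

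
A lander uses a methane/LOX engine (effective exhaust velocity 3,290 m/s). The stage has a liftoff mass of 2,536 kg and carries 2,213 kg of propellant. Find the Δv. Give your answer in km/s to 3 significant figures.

m_f = m₀ − m_prop = 2,536 − 2,213 = 323 kg.
Δv = v_e · ln(m₀/m_f) = 3290.0 × ln(7.851) = 3290.0 × 2.0607 ≈ 6779.7 m/s.

Δv ≈ 6.78 km/s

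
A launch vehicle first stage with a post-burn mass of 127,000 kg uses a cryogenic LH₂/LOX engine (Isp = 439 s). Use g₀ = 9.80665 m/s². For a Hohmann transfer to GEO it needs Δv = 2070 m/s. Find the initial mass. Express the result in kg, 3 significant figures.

v_e = Isp · g₀ = 439 × 9.80665 = 4305.1 m/s.
Using Δv = v_e ln(m₀/m_f): m₀/m_f = exp(Δv / v_e) = exp(2070 / 4305.1) = exp(0.4808) = 1.6174.
m₀ = m_f × 1.6174 = 127,000 × 1.6174 = 205,410 kg.

initial mass ≈ 205000 kg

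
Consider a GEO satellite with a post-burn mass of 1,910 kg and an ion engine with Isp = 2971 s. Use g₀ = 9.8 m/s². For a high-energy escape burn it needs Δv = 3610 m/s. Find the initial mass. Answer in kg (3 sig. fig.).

v_e = Isp · g₀ = 2971 × 9.8 = 29115.8 m/s.
By the Tsiolkovsky rocket equation, m₀/m_f = exp(Δv / v_e) = exp(3610 / 29115.8) = exp(0.1240) = 1.1320.
m₀ = m_f × 1.1320 = 1,910 × 1.1320 = 2,162.12 kg.

initial mass ≈ 2160 kg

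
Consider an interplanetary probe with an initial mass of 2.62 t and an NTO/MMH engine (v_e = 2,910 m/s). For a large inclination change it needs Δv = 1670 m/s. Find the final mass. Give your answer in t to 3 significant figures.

final mass ≈ 1.48 t

By the Tsiolkovsky rocket equation, m₀/m_f = exp(Δv / v_e) = exp(1670 / 2910.0) = exp(0.5739) = 1.7751.
m_f = m₀ / 1.7751 = 2.62 / 1.7751 = 1.47597 t.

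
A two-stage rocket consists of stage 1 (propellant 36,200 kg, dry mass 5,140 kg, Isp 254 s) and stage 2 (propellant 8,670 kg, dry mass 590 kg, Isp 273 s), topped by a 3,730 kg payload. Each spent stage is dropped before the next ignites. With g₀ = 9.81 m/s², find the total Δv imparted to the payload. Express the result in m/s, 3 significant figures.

Δv ≈ 5680 m/s

Ignition mass of stage 1 = 36,200+5,140 + 8,670+590 + 3,730 = 54,330 kg.
Stage 1: m₀ = 54,330 kg, m_f = 54,330 − 36,200 = 18,130 kg; Δv = 254×9.81×ln(2.997) = 2491.7×1.0975 ≈ 2735 m/s.
Stage 2: m₀ = 12,990 kg, m_f = 12,990 − 8,670 = 4,320 kg; Δv = 273×9.81×ln(3.007) = 2678.1×1.1009 ≈ 2948 m/s.
Total Δv = 2735 + 2948 = 5683 m/s.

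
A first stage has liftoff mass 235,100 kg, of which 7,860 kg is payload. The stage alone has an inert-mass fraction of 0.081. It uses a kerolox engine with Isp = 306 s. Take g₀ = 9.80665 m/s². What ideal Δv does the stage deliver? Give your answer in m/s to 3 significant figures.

Stage wet mass = m₀ − payload = 235,100 − 7,860 = 227,240 kg.
Stage dry mass = ε × stage wet mass = 0.081 × 227,240 = 18,406.4 kg.
Burnout mass m_f = stage dry + payload = 18,406.4 + 7,860 = 26,266.4 kg.
v_e = Isp · g₀ = 306 × 9.80665 = 3000.8 m/s.
Δv = v_e · ln(235,100/26,266.4) = 3000.8 × ln(8.951) = 3000.8 × 2.1917 ≈ 6577 m/s.

Δv ≈ 6580 m/s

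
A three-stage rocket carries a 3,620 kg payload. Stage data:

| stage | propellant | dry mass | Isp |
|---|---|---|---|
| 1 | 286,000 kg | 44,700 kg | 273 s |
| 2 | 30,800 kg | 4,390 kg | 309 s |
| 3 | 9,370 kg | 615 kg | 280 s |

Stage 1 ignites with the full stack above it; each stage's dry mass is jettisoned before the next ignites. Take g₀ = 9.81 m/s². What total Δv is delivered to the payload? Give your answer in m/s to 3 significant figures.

Δv ≈ 9980 m/s

Ignition mass of stage 1 = 286,000+44,700 + 30,800+4,390 + 9,370+615 + 3,620 = 379,495 kg.
Stage 1: m₀ = 379,495 kg, m_f = 379,495 − 286,000 = 93,495 kg; Δv = 273×9.81×ln(4.059) = 2678.1×1.4009 ≈ 3752 m/s.
Stage 2: m₀ = 48,795 kg, m_f = 48,795 − 30,800 = 17,995 kg; Δv = 309×9.81×ln(2.712) = 3031.3×0.9975 ≈ 3024 m/s.
Stage 3: m₀ = 13,605 kg, m_f = 13,605 − 9,370 = 4,235 kg; Δv = 280×9.81×ln(3.213) = 2746.8×1.1671 ≈ 3206 m/s.
Total Δv = 3752 + 3024 + 3206 = 9982 m/s.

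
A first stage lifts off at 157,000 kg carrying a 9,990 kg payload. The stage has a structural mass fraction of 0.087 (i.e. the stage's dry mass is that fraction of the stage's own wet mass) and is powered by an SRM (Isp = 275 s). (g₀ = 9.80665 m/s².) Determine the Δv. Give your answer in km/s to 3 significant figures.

Stage wet mass = m₀ − payload = 157,000 − 9,990 = 147,010 kg.
Stage dry mass = ε × stage wet mass = 0.087 × 147,010 = 12,789.9 kg.
Burnout mass m_f = stage dry + payload = 12,789.9 + 9,990 = 22,779.9 kg.
v_e = Isp · g₀ = 275 × 9.80665 = 2696.8 m/s.
Using Δv = v_e ln(m₀/m_f): Δv = v_e · ln(157,000/22,779.9) = 2696.8 × ln(6.892) = 2696.8 × 1.9304 ≈ 5206 m/s.

Δv ≈ 5.21 km/s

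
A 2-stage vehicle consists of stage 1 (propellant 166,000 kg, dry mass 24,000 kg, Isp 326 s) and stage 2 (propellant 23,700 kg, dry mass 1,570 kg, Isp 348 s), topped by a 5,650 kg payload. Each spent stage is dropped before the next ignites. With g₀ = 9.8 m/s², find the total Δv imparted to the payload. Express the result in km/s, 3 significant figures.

Ignition mass of stage 1 = 166,000+24,000 + 23,700+1,570 + 5,650 = 220,920 kg.
Stage 1: m₀ = 220,920 kg, m_f = 220,920 − 166,000 = 54,920 kg; Δv = 326×9.8×ln(4.023) = 3194.8×1.3919 ≈ 4447 m/s.
Stage 2: m₀ = 30,920 kg, m_f = 30,920 − 23,700 = 7,220 kg; Δv = 348×9.8×ln(4.283) = 3410.4×1.4545 ≈ 4961 m/s.
Total Δv = 4447 + 4961 = 9408 m/s.

Δv ≈ 9.41 km/s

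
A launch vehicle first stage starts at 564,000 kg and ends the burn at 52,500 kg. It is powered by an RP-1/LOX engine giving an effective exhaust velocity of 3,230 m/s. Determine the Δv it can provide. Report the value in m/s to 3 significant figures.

Δv ≈ 7670 m/s

By the Tsiolkovsky rocket equation, Δv = v_e · ln(m₀/m_f) = 3230.0 × ln(10.74) = 3230.0 × 2.3742 ≈ 7668.8 m/s.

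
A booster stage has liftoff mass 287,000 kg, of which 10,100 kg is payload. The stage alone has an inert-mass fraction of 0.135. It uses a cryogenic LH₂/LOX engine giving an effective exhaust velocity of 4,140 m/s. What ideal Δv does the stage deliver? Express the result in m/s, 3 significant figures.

Stage wet mass = m₀ − payload = 287,000 − 10,100 = 276,900 kg.
Stage dry mass = ε × stage wet mass = 0.135 × 276,900 = 37,381.5 kg.
Burnout mass m_f = stage dry + payload = 37,381.5 + 10,100 = 47,481.5 kg.
Δv = v_e · ln(287,000/47,481.5) = 4140.0 × ln(6.044) = 4140.0 × 1.7991 ≈ 7448 m/s.

Δv ≈ 7450 m/s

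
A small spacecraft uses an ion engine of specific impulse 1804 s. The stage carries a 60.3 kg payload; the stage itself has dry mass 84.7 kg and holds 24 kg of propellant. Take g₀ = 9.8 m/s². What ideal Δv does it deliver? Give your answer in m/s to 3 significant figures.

Δv ≈ 2710 m/s

v_e = Isp · g₀ = 1804 × 9.8 = 17679.2 m/s.
m₀ = payload + dry + propellant = 60.3 + 84.7 + 24 = 169 kg.
m_f = payload + dry = 60.3 + 84.7 = 145 kg.
Using Δv = v_e ln(m₀/m_f): Δv = v_e · ln(m₀/m_f) = 17679.2 × ln(1.166) = 17679.2 × 0.1532 ≈ 2707.8 m/s.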